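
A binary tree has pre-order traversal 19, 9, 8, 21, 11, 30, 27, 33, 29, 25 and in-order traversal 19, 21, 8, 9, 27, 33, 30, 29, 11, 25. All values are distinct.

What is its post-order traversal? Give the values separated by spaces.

21 8 33 27 29 30 25 11 9 19

The first element of pre-order is the root; it splits in-order into left and right subtrees.
Root 19: left subtree has 0 nodes { }, right has 9 {21, 8, 9, 27, 33, 30, 29, 11, 25}.
  Root 9: left subtree has 2 nodes {21, 8}, right has 6 {27, 33, 30, 29, 11, 25}.
    Root 8: left subtree has 1 node {21}, right has 0 { }.
    Root 11: left subtree has 4 nodes {27, 33, 30, 29}, right has 1 {25}.
      Root 30: left subtree has 2 nodes {27, 33}, right has 1 {29}.
        Root 27: left subtree has 0 nodes { }, right has 1 {33}.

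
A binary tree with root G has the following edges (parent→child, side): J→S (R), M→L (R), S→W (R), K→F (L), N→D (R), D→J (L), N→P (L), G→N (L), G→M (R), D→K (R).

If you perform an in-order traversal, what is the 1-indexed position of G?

9

In-order visits the left subtree, then the node, then the right subtree.
At G: go left to N.
  At N: go left to P.
    P is a leaf — visit P.
  Visit N.
  At N: go right to D.
    At D: go left to J.
      At J: no left child.
      Visit J.
      At J: go right to S.
        At S: no left child.
        Visit S.
        At S: go right to W.
          W is a leaf — visit W.
    Visit D.
    At D: go right to K.
      At K: go left to F.
        F is a leaf — visit F.
      Visit K.
      At K: no right child.
Visit G.
At G: go right to M.
  At M: no left child.
  Visit M.
  At M: go right to L.
    L is a leaf — visit L.
Full in-order sequence: P, N, J, S, W, D, F, K, G, M, L.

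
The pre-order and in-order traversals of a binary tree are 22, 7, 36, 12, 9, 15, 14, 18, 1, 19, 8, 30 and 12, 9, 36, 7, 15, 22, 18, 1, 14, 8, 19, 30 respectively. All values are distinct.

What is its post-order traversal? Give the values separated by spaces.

The first element of pre-order is the root; it splits in-order into left and right subtrees.
Root 22: left subtree has 5 nodes {12, 9, 36, 7, 15}, right has 6 {18, 1, 14, 8, 19, 30}.
  Root 7: left subtree has 3 nodes {12, 9, 36}, right has 1 {15}.
    Root 36: left subtree has 2 nodes {12, 9}, right has 0 { }.
      Root 12: left subtree has 0 nodes { }, right has 1 {9}.
  Root 14: left subtree has 2 nodes {18, 1}, right has 3 {8, 19, 30}.
    Root 18: left subtree has 0 nodes { }, right has 1 {1}.
    Root 19: left subtree has 1 node {8}, right has 1 {30}.

9 12 36 15 7 1 18 8 30 19 14 22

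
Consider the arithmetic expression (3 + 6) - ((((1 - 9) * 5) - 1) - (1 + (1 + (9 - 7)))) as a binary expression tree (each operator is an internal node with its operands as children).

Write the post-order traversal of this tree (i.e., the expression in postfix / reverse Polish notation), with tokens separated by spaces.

Post-order on an expression tree gives postfix notation: for each operator, emit left operand, right operand, then the operator.

3 6 + 1 9 - 5 * 1 - 1 1 9 7 - + + - -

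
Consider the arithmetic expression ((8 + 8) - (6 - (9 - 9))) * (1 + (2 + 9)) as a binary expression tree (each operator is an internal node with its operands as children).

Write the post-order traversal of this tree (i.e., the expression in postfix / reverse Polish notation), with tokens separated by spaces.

Post-order on an expression tree gives postfix notation: for each operator, emit left operand, right operand, then the operator.

8 8 + 6 9 9 - - - 1 2 9 + + *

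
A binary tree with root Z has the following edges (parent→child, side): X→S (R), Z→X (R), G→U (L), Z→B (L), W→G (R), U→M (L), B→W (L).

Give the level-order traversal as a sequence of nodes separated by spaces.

Level-order visits nodes level by level from the root, left to right within each level.
Level 0: Z
Level 1: B, X
Level 2: W, S
Level 3: G
Level 4: U
Level 5: M

Z B X W S G U M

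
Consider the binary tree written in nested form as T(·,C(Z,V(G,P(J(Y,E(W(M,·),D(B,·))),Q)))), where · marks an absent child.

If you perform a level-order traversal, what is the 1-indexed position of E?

10

Level-order visits nodes level by level from the root, left to right within each level.
Level 0: T
Level 1: C
Level 2: Z, V
Level 3: G, P
Level 4: J, Q
Level 5: Y, E
Level 6: W, D
Level 7: M, B
Full level-order sequence: T, C, Z, V, G, P, J, Q, Y, E, W, D, M, B.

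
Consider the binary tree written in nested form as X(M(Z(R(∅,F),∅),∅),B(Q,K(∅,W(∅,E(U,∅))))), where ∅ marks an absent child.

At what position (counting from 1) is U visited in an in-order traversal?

In-order visits the left subtree, then the node, then the right subtree.
At X: go left to M.
  At M: go left to Z.
    At Z: go left to R.
      At R: no left child.
      Visit R.
      At R: go right to F.
        F is a leaf — visit F.
    Visit Z.
    At Z: no right child.
  Visit M.
  At M: no right child.
Visit X.
At X: go right to B.
  At B: go left to Q.
    Q is a leaf — visit Q.
  Visit B.
  At B: go right to K.
    At K: no left child.
    Visit K.
    At K: go right to W.
      At W: no left child.
      Visit W.
      At W: go right to E.
        At E: go left to U.
          U is a leaf — visit U.
        Visit E.
        At E: no right child.
Full in-order sequence: R, F, Z, M, X, Q, B, K, W, U, E.

10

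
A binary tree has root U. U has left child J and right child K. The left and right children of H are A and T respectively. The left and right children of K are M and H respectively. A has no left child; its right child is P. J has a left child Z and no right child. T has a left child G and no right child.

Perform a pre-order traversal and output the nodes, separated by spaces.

U J Z K M H A P T G

Pre-order visits the node, then its left subtree, then its right subtree.
Visit U.
At U: go left to J.
  Visit J.
  At J: go left to Z.
    Z is a leaf — visit Z.
  At J: no right child.
At U: go right to K.
  Visit K.
  At K: go left to M.
    M is a leaf — visit M.
  At K: go right to H.
    Visit H.
    At H: go left to A.
      Visit A.
      At A: no left child.
      At A: go right to P.
        P is a leaf — visit P.
    At H: go right to T.
      Visit T.
      At T: go left to G.
        G is a leaf — visit G.
      At T: no right child.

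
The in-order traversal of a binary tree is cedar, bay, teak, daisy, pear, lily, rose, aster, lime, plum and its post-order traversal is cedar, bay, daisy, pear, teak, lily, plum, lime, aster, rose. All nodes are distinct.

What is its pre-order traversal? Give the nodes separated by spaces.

The last element of post-order is the root; it splits in-order into left and right subtrees.
Root rose: left subtree has 6 nodes {cedar, bay, teak, daisy, pear, lily}, right has 3 {aster, lime, plum}.
  Root lily: left subtree has 5 nodes {cedar, bay, teak, daisy, pear}, right has 0 { }.
    Root teak: left subtree has 2 nodes {cedar, bay}, right has 2 {daisy, pear}.
      Root bay: left subtree has 1 node {cedar}, right has 0 { }.
      Root pear: left subtree has 1 node {daisy}, right has 0 { }.
  Root aster: left subtree has 0 nodes { }, right has 2 {lime, plum}.
    Root lime: left subtree has 0 nodes { }, right has 1 {plum}.

rose lily teak bay cedar pear daisy aster lime plum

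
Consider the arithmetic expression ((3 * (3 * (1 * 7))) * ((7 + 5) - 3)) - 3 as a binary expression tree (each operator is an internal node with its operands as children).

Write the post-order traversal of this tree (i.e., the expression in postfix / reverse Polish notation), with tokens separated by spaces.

Post-order on an expression tree gives postfix notation: for each operator, emit left operand, right operand, then the operator.

3 3 1 7 * * * 7 5 + 3 - * 3 -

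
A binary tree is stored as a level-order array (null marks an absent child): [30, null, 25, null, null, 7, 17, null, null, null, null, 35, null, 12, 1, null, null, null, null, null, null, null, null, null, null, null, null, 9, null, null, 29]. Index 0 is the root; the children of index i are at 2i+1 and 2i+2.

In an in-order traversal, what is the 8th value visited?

In-order visits the left subtree, then the node, then the right subtree.
At 30: no left child.
Visit 30.
At 30: go right to 25.
  At 25: go left to 7.
    At 7: go left to 35.
      35 is a leaf — visit 35.
    Visit 7.
    At 7: no right child.
  Visit 25.
  At 25: go right to 17.
    At 17: go left to 12.
      At 12: go left to 9.
        9 is a leaf — visit 9.
      Visit 12.
      At 12: no right child.
    Visit 17.
    At 17: go right to 1.
      At 1: no left child.
      Visit 1.
      At 1: go right to 29.
        29 is a leaf — visit 29.
Full in-order sequence: 30, 35, 7, 25, 9, 12, 17, 1, 29.

1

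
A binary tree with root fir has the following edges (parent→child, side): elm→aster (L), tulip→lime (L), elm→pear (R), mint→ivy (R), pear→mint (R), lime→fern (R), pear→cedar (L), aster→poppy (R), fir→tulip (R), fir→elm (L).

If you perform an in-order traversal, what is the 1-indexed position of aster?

In-order visits the left subtree, then the node, then the right subtree.
At fir: go left to elm.
  At elm: go left to aster.
    At aster: no left child.
    Visit aster.
    At aster: go right to poppy.
      poppy is a leaf — visit poppy.
  Visit elm.
  At elm: go right to pear.
    At pear: go left to cedar.
      cedar is a leaf — visit cedar.
    Visit pear.
    At pear: go right to mint.
      At mint: no left child.
      Visit mint.
      At mint: go right to ivy.
        ivy is a leaf — visit ivy.
Visit fir.
At fir: go right to tulip.
  At tulip: go left to lime.
    At lime: no left child.
    Visit lime.
    At lime: go right to fern.
      fern is a leaf — visit fern.
  Visit tulip.
  At tulip: no right child.
Full in-order sequence: aster, poppy, elm, cedar, pear, mint, ivy, fir, lime, fern, tulip.

1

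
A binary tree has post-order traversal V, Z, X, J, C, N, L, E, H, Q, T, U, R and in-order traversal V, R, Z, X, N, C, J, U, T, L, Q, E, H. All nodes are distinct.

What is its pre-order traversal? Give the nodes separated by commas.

R, V, U, N, X, Z, C, J, T, Q, L, H, E

The last element of post-order is the root; it splits in-order into left and right subtrees.
Root R: left subtree has 1 node {V}, right has 11 {Z, X, N, C, J, U, T, L, Q, E, H}.
  Root U: left subtree has 5 nodes {Z, X, N, C, J}, right has 5 {T, L, Q, E, H}.
    Root N: left subtree has 2 nodes {Z, X}, right has 2 {C, J}.
      Root X: left subtree has 1 node {Z}, right has 0 { }.
      Root C: left subtree has 0 nodes { }, right has 1 {J}.
    Root T: left subtree has 0 nodes { }, right has 4 {L, Q, E, H}.
      Root Q: left subtree has 1 node {L}, right has 2 {E, H}.
        Root H: left subtree has 1 node {E}, right has 0 { }.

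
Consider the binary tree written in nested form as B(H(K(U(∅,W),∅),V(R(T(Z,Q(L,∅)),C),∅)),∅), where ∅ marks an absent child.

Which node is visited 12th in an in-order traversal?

In-order visits the left subtree, then the node, then the right subtree.
At B: go left to H.
  At H: go left to K.
    At K: go left to U.
      At U: no left child.
      Visit U.
      At U: go right to W.
        W is a leaf — visit W.
    Visit K.
    At K: no right child.
  Visit H.
  At H: go right to V.
    At V: go left to R.
      At R: go left to T.
        At T: go left to Z.
          Z is a leaf — visit Z.
        Visit T.
        At T: go right to Q.
          At Q: go left to L.
            L is a leaf — visit L.
          Visit Q.
          At Q: no right child.
      Visit R.
      At R: go right to C.
        C is a leaf — visit C.
    Visit V.
    At V: no right child.
Visit B.
At B: no right child.
Full in-order sequence: U, W, K, H, Z, T, L, Q, R, C, V, B.

B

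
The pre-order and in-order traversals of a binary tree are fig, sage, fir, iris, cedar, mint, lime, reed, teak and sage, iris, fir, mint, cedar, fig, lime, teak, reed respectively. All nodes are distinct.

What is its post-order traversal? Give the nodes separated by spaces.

The first element of pre-order is the root; it splits in-order into left and right subtrees.
Root fig: left subtree has 5 nodes {sage, iris, fir, mint, cedar}, right has 3 {lime, teak, reed}.
  Root sage: left subtree has 0 nodes { }, right has 4 {iris, fir, mint, cedar}.
    Root fir: left subtree has 1 node {iris}, right has 2 {mint, cedar}.
      Root cedar: left subtree has 1 node {mint}, right has 0 { }.
  Root lime: left subtree has 0 nodes { }, right has 2 {teak, reed}.
    Root reed: left subtree has 1 node {teak}, right has 0 { }.

iris mint cedar fir sage teak reed lime fig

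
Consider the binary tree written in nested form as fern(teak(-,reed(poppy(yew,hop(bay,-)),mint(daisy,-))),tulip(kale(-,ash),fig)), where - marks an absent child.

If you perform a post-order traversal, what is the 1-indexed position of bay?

2

Post-order visits the left subtree, then the right subtree, then the node.
At fern: go left to teak.
  At teak: no left child.
  At teak: go right to reed.
    At reed: go left to poppy.
      At poppy: go left to yew.
        yew is a leaf — visit yew.
      At poppy: go right to hop.
        At hop: go left to bay.
          bay is a leaf — visit bay.
        At hop: no right child.
        Visit hop.
      Visit poppy.
    At reed: go right to mint.
      At mint: go left to daisy.
        daisy is a leaf — visit daisy.
      At mint: no right child.
      Visit mint.
    Visit reed.
  Visit teak.
At fern: go right to tulip.
  At tulip: go left to kale.
    At kale: no left child.
    At kale: go right to ash.
      ash is a leaf — visit ash.
    Visit kale.
  At tulip: go right to fig.
    fig is a leaf — visit fig.
  Visit tulip.
Visit fern.
Full post-order sequence: yew, bay, hop, poppy, daisy, mint, reed, teak, ash, kale, fig, tulip, fern.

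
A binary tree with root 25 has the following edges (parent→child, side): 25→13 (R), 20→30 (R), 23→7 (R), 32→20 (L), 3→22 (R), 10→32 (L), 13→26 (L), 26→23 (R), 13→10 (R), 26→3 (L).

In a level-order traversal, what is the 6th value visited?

23

Level-order visits nodes level by level from the root, left to right within each level.
Level 0: 25
Level 1: 13
Level 2: 26, 10
Level 3: 3, 23, 32
Level 4: 22, 7, 20
Level 5: 30
Full level-order sequence: 25, 13, 26, 10, 3, 23, 32, 22, 7, 20, 30.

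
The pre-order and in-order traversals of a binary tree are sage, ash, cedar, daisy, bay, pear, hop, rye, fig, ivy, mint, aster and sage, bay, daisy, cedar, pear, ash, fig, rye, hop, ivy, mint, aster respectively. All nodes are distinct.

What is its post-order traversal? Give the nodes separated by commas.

bay, daisy, pear, cedar, fig, rye, aster, mint, ivy, hop, ash, sage

The first element of pre-order is the root; it splits in-order into left and right subtrees.
Root sage: left subtree has 0 nodes { }, right has 11 {bay, daisy, cedar, pear, ash, fig, rye, hop, ivy, mint, aster}.
  Root ash: left subtree has 4 nodes {bay, daisy, cedar, pear}, right has 6 {fig, rye, hop, ivy, mint, aster}.
    Root cedar: left subtree has 2 nodes {bay, daisy}, right has 1 {pear}.
      Root daisy: left subtree has 1 node {bay}, right has 0 { }.
    Root hop: left subtree has 2 nodes {fig, rye}, right has 3 {ivy, mint, aster}.
      Root rye: left subtree has 1 node {fig}, right has 0 { }.
      Root ivy: left subtree has 0 nodes { }, right has 2 {mint, aster}.
        Root mint: left subtree has 0 nodes { }, right has 1 {aster}.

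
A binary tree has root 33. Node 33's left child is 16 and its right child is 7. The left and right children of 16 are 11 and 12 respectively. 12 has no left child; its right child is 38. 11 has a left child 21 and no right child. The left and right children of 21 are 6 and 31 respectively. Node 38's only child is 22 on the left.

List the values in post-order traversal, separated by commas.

6, 31, 21, 11, 22, 38, 12, 16, 7, 33

Post-order visits the left subtree, then the right subtree, then the node.
At 33: go left to 16.
  At 16: go left to 11.
    At 11: go left to 21.
      At 21: go left to 6.
        6 is a leaf — visit 6.
      At 21: go right to 31.
        31 is a leaf — visit 31.
      Visit 21.
    At 11: no right child.
    Visit 11.
  At 16: go right to 12.
    At 12: no left child.
    At 12: go right to 38.
      At 38: go left to 22.
        22 is a leaf — visit 22.
      At 38: no right child.
      Visit 38.
    Visit 12.
  Visit 16.
At 33: go right to 7.
  7 is a leaf — visit 7.
Visit 33.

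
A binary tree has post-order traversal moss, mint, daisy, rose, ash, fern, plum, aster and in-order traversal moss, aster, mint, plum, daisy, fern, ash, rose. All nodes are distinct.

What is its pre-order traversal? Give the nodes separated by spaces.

aster moss plum mint fern daisy ash rose

The last element of post-order is the root; it splits in-order into left and right subtrees.
Root aster: left subtree has 1 node {moss}, right has 6 {mint, plum, daisy, fern, ash, rose}.
  Root plum: left subtree has 1 node {mint}, right has 4 {daisy, fern, ash, rose}.
    Root fern: left subtree has 1 node {daisy}, right has 2 {ash, rose}.
      Root ash: left subtree has 0 nodes { }, right has 1 {rose}.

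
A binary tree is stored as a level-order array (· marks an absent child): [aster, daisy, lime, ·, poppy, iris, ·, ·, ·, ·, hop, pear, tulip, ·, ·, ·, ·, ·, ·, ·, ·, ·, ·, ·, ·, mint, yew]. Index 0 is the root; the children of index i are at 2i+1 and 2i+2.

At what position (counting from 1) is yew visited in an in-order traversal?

In-order visits the left subtree, then the node, then the right subtree.
At aster: go left to daisy.
  At daisy: no left child.
  Visit daisy.
  At daisy: go right to poppy.
    At poppy: no left child.
    Visit poppy.
    At poppy: go right to hop.
      hop is a leaf — visit hop.
Visit aster.
At aster: go right to lime.
  At lime: go left to iris.
    At iris: go left to pear.
      pear is a leaf — visit pear.
    Visit iris.
    At iris: go right to tulip.
      At tulip: go left to mint.
        mint is a leaf — visit mint.
      Visit tulip.
      At tulip: go right to yew.
        yew is a leaf — visit yew.
  Visit lime.
  At lime: no right child.
Full in-order sequence: daisy, poppy, hop, aster, pear, iris, mint, tulip, yew, lime.

9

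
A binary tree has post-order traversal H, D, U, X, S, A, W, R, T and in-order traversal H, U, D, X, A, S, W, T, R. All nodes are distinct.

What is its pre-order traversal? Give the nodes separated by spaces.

The last element of post-order is the root; it splits in-order into left and right subtrees.
Root T: left subtree has 7 nodes {H, U, D, X, A, S, W}, right has 1 {R}.
  Root W: left subtree has 6 nodes {H, U, D, X, A, S}, right has 0 { }.
    Root A: left subtree has 4 nodes {H, U, D, X}, right has 1 {S}.
      Root X: left subtree has 3 nodes {H, U, D}, right has 0 { }.
        Root U: left subtree has 1 node {H}, right has 1 {D}.

T W A X U H D S R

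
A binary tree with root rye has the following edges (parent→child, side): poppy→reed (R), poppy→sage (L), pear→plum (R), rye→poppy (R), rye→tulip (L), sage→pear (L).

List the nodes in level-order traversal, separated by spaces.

Level-order visits nodes level by level from the root, left to right within each level.
Level 0: rye
Level 1: tulip, poppy
Level 2: sage, reed
Level 3: pear
Level 4: plum

rye tulip poppy sage reed pear plum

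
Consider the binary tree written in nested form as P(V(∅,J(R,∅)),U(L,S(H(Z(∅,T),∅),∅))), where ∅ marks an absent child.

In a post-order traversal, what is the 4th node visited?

L

Post-order visits the left subtree, then the right subtree, then the node.
At P: go left to V.
  At V: no left child.
  At V: go right to J.
    At J: go left to R.
      R is a leaf — visit R.
    At J: no right child.
    Visit J.
  Visit V.
At P: go right to U.
  At U: go left to L.
    L is a leaf — visit L.
  At U: go right to S.
    At S: go left to H.
      At H: go left to Z.
        At Z: no left child.
        At Z: go right to T.
          T is a leaf — visit T.
        Visit Z.
      At H: no right child.
      Visit H.
    At S: no right child.
    Visit S.
  Visit U.
Visit P.
Full post-order sequence: R, J, V, L, T, Z, H, S, U, P.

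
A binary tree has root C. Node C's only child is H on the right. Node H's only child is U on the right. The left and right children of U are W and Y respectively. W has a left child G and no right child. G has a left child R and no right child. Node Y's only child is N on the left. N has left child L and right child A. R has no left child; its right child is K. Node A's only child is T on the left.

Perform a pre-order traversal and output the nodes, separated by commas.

Pre-order visits the node, then its left subtree, then its right subtree.
Visit C.
At C: no left child.
At C: go right to H.
  Visit H.
  At H: no left child.
  At H: go right to U.
    Visit U.
    At U: go left to W.
      Visit W.
      At W: go left to G.
        Visit G.
        At G: go left to R.
          Visit R.
          At R: no left child.
          At R: go right to K.
            K is a leaf — visit K.
        At G: no right child.
      At W: no right child.
    At U: go right to Y.
      Visit Y.
      At Y: go left to N.
        Visit N.
        At N: go left to L.
          L is a leaf — visit L.
        At N: go right to A.
          Visit A.
          At A: go left to T.
            T is a leaf — visit T.
          At A: no right child.
      At Y: no right child.

C, H, U, W, G, R, K, Y, N, L, A, T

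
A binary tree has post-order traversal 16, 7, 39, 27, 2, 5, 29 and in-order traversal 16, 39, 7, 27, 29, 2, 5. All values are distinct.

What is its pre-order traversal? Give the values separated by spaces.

29 27 39 16 7 5 2

The last element of post-order is the root; it splits in-order into left and right subtrees.
Root 29: left subtree has 4 nodes {16, 39, 7, 27}, right has 2 {2, 5}.
  Root 27: left subtree has 3 nodes {16, 39, 7}, right has 0 { }.
    Root 39: left subtree has 1 node {16}, right has 1 {7}.
  Root 5: left subtree has 1 node {2}, right has 0 { }.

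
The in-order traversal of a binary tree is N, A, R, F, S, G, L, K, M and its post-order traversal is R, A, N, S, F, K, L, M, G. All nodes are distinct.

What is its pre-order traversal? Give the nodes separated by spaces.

G F N A R S M L K

The last element of post-order is the root; it splits in-order into left and right subtrees.
Root G: left subtree has 5 nodes {N, A, R, F, S}, right has 3 {L, K, M}.
  Root F: left subtree has 3 nodes {N, A, R}, right has 1 {S}.
    Root N: left subtree has 0 nodes { }, right has 2 {A, R}.
      Root A: left subtree has 0 nodes { }, right has 1 {R}.
  Root M: left subtree has 2 nodes {L, K}, right has 0 { }.
    Root L: left subtree has 0 nodes { }, right has 1 {K}.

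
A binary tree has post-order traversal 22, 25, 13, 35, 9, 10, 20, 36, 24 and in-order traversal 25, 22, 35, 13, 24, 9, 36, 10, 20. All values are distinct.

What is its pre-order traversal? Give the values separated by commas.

24, 35, 25, 22, 13, 36, 9, 20, 10

The last element of post-order is the root; it splits in-order into left and right subtrees.
Root 24: left subtree has 4 nodes {25, 22, 35, 13}, right has 4 {9, 36, 10, 20}.
  Root 35: left subtree has 2 nodes {25, 22}, right has 1 {13}.
    Root 25: left subtree has 0 nodes { }, right has 1 {22}.
  Root 36: left subtree has 1 node {9}, right has 2 {10, 20}.
    Root 20: left subtree has 1 node {10}, right has 0 { }.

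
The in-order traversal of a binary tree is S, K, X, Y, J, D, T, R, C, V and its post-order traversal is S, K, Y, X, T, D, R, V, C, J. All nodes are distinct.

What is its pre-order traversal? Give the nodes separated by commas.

The last element of post-order is the root; it splits in-order into left and right subtrees.
Root J: left subtree has 4 nodes {S, K, X, Y}, right has 5 {D, T, R, C, V}.
  Root X: left subtree has 2 nodes {S, K}, right has 1 {Y}.
    Root K: left subtree has 1 node {S}, right has 0 { }.
  Root C: left subtree has 3 nodes {D, T, R}, right has 1 {V}.
    Root R: left subtree has 2 nodes {D, T}, right has 0 { }.
      Root D: left subtree has 0 nodes { }, right has 1 {T}.

J, X, K, S, Y, C, R, D, T, V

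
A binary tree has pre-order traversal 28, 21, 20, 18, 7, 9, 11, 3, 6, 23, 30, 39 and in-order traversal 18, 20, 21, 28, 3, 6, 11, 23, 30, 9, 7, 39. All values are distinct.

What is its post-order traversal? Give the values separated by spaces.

The first element of pre-order is the root; it splits in-order into left and right subtrees.
Root 28: left subtree has 3 nodes {18, 20, 21}, right has 8 {3, 6, 11, 23, 30, 9, 7, 39}.
  Root 21: left subtree has 2 nodes {18, 20}, right has 0 { }.
    Root 20: left subtree has 1 node {18}, right has 0 { }.
  Root 7: left subtree has 6 nodes {3, 6, 11, 23, 30, 9}, right has 1 {39}.
    Root 9: left subtree has 5 nodes {3, 6, 11, 23, 30}, right has 0 { }.
      Root 11: left subtree has 2 nodes {3, 6}, right has 2 {23, 30}.
        Root 3: left subtree has 0 nodes { }, right has 1 {6}.
        Root 23: left subtree has 0 nodes { }, right has 1 {30}.

18 20 21 6 3 30 23 11 9 39 7 28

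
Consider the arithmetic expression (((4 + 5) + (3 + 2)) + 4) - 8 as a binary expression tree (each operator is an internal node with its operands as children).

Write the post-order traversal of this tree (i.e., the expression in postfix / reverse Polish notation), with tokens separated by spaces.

4 5 + 3 2 + + 4 + 8 -

Post-order on an expression tree gives postfix notation: for each operator, emit left operand, right operand, then the operator.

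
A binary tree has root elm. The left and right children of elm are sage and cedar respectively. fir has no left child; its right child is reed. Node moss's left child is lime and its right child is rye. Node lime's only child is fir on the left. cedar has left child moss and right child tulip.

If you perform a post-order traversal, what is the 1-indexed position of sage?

Post-order visits the left subtree, then the right subtree, then the node.
At elm: go left to sage.
  sage is a leaf — visit sage.
At elm: go right to cedar.
  At cedar: go left to moss.
    At moss: go left to lime.
      At lime: go left to fir.
        At fir: no left child.
        At fir: go right to reed.
          reed is a leaf — visit reed.
        Visit fir.
      At lime: no right child.
      Visit lime.
    At moss: go right to rye.
      rye is a leaf — visit rye.
    Visit moss.
  At cedar: go right to tulip.
    tulip is a leaf — visit tulip.
  Visit cedar.
Visit elm.
Full post-order sequence: sage, reed, fir, lime, rye, moss, tulip, cedar, elm.

1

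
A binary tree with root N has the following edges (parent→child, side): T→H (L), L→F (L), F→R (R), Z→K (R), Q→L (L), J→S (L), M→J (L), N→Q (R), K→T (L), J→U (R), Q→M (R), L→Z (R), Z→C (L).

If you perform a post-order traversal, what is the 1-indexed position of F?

Post-order visits the left subtree, then the right subtree, then the node.
At N: no left child.
At N: go right to Q.
  At Q: go left to L.
    At L: go left to F.
      At F: no left child.
      At F: go right to R.
        R is a leaf — visit R.
      Visit F.
    At L: go right to Z.
      At Z: go left to C.
        C is a leaf — visit C.
      At Z: go right to K.
        At K: go left to T.
          At T: go left to H.
            H is a leaf — visit H.
          At T: no right child.
          Visit T.
        At K: no right child.
        Visit K.
      Visit Z.
    Visit L.
  At Q: go right to M.
    At M: go left to J.
      At J: go left to S.
        S is a leaf — visit S.
      At J: go right to U.
        U is a leaf — visit U.
      Visit J.
    At M: no right child.
    Visit M.
  Visit Q.
Visit N.
Full post-order sequence: R, F, C, H, T, K, Z, L, S, U, J, M, Q, N.

2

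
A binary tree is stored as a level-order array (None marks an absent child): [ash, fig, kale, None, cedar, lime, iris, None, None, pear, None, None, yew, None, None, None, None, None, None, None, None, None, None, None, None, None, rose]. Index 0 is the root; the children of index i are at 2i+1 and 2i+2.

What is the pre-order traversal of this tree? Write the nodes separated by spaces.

Pre-order visits the node, then its left subtree, then its right subtree.
Visit ash.
At ash: go left to fig.
  Visit fig.
  At fig: no left child.
  At fig: go right to cedar.
    Visit cedar.
    At cedar: go left to pear.
      pear is a leaf — visit pear.
    At cedar: no right child.
At ash: go right to kale.
  Visit kale.
  At kale: go left to lime.
    Visit lime.
    At lime: no left child.
    At lime: go right to yew.
      Visit yew.
      At yew: no left child.
      At yew: go right to rose.
        rose is a leaf — visit rose.
  At kale: go right to iris.
    iris is a leaf — visit iris.

ash fig cedar pear kale lime yew rose iris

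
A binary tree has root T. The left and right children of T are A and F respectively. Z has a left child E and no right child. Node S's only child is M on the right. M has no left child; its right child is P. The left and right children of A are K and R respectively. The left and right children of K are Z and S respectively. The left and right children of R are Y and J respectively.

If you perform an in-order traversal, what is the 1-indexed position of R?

9

In-order visits the left subtree, then the node, then the right subtree.
At T: go left to A.
  At A: go left to K.
    At K: go left to Z.
      At Z: go left to E.
        E is a leaf — visit E.
      Visit Z.
      At Z: no right child.
    Visit K.
    At K: go right to S.
      At S: no left child.
      Visit S.
      At S: go right to M.
        At M: no left child.
        Visit M.
        At M: go right to P.
          P is a leaf — visit P.
  Visit A.
  At A: go right to R.
    At R: go left to Y.
      Y is a leaf — visit Y.
    Visit R.
    At R: go right to J.
      J is a leaf — visit J.
Visit T.
At T: go right to F.
  F is a leaf — visit F.
Full in-order sequence: E, Z, K, S, M, P, A, Y, R, J, T, F.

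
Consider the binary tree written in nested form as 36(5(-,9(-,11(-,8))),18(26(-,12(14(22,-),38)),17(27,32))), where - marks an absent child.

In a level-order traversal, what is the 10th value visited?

Level-order visits nodes level by level from the root, left to right within each level.
Level 0: 36
Level 1: 5, 18
Level 2: 9, 26, 17
Level 3: 11, 12, 27, 32
Level 4: 8, 14, 38
Level 5: 22
Full level-order sequence: 36, 5, 18, 9, 26, 17, 11, 12, 27, 32, 8, 14, 38, 22.

32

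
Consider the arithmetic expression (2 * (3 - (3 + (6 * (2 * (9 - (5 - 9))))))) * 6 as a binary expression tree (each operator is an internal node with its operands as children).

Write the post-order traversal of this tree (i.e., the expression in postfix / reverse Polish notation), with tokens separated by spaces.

Post-order on an expression tree gives postfix notation: for each operator, emit left operand, right operand, then the operator.

2 3 3 6 2 9 5 9 - - * * + - * 6 *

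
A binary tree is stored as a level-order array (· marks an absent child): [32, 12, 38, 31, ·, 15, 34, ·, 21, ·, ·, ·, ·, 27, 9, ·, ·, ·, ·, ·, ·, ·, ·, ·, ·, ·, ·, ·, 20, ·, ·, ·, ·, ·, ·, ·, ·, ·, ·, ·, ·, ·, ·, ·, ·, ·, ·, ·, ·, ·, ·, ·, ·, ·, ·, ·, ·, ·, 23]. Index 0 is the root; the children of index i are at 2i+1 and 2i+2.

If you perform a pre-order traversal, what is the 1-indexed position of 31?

Pre-order visits the node, then its left subtree, then its right subtree.
Visit 32.
At 32: go left to 12.
  Visit 12.
  At 12: go left to 31.
    Visit 31.
    At 31: no left child.
    At 31: go right to 21.
      21 is a leaf — visit 21.
  At 12: no right child.
At 32: go right to 38.
  Visit 38.
  At 38: go left to 15.
    15 is a leaf — visit 15.
  At 38: go right to 34.
    Visit 34.
    At 34: go left to 27.
      Visit 27.
      At 27: no left child.
      At 27: go right to 20.
        Visit 20.
        At 20: no left child.
        At 20: go right to 23.
          23 is a leaf — visit 23.
    At 34: go right to 9.
      9 is a leaf — visit 9.
Full pre-order sequence: 32, 12, 31, 21, 38, 15, 34, 27, 20, 23, 9.

3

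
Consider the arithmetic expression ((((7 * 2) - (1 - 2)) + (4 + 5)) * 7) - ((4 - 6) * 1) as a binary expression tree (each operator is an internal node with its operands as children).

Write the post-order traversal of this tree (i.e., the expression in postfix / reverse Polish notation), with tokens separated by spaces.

Post-order on an expression tree gives postfix notation: for each operator, emit left operand, right operand, then the operator.

7 2 * 1 2 - - 4 5 + + 7 * 4 6 - 1 * -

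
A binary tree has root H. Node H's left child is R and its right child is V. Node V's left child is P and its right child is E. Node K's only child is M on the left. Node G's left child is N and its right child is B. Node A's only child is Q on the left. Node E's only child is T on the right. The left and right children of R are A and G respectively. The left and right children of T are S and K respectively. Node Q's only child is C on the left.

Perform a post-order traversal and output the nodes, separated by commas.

Post-order visits the left subtree, then the right subtree, then the node.
At H: go left to R.
  At R: go left to A.
    At A: go left to Q.
      At Q: go left to C.
        C is a leaf — visit C.
      At Q: no right child.
      Visit Q.
    At A: no right child.
    Visit A.
  At R: go right to G.
    At G: go left to N.
      N is a leaf — visit N.
    At G: go right to B.
      B is a leaf — visit B.
    Visit G.
  Visit R.
At H: go right to V.
  At V: go left to P.
    P is a leaf — visit P.
  At V: go right to E.
    At E: no left child.
    At E: go right to T.
      At T: go left to S.
        S is a leaf — visit S.
      At T: go right to K.
        At K: go left to M.
          M is a leaf — visit M.
        At K: no right child.
        Visit K.
      Visit T.
    Visit E.
  Visit V.
Visit H.

C, Q, A, N, B, G, R, P, S, M, K, T, E, V, H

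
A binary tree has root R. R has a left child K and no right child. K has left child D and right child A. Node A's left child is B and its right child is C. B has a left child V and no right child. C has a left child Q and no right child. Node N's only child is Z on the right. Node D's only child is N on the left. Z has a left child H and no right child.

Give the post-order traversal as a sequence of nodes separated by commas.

H, Z, N, D, V, B, Q, C, A, K, R

Post-order visits the left subtree, then the right subtree, then the node.
At R: go left to K.
  At K: go left to D.
    At D: go left to N.
      At N: no left child.
      At N: go right to Z.
        At Z: go left to H.
          H is a leaf — visit H.
        At Z: no right child.
        Visit Z.
      Visit N.
    At D: no right child.
    Visit D.
  At K: go right to A.
    At A: go left to B.
      At B: go left to V.
        V is a leaf — visit V.
      At B: no right child.
      Visit B.
    At A: go right to C.
      At C: go left to Q.
        Q is a leaf — visit Q.
      At C: no right child.
      Visit C.
    Visit A.
  Visit K.
At R: no right child.
Visit R.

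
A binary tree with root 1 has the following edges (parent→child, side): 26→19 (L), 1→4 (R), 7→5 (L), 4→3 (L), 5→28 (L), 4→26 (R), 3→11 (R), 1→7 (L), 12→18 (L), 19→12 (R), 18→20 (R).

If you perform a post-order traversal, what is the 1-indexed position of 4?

11

Post-order visits the left subtree, then the right subtree, then the node.
At 1: go left to 7.
  At 7: go left to 5.
    At 5: go left to 28.
      28 is a leaf — visit 28.
    At 5: no right child.
    Visit 5.
  At 7: no right child.
  Visit 7.
At 1: go right to 4.
  At 4: go left to 3.
    At 3: no left child.
    At 3: go right to 11.
      11 is a leaf — visit 11.
    Visit 3.
  At 4: go right to 26.
    At 26: go left to 19.
      At 19: no left child.
      At 19: go right to 12.
        At 12: go left to 18.
          At 18: no left child.
          At 18: go right to 20.
            20 is a leaf — visit 20.
          Visit 18.
        At 12: no right child.
        Visit 12.
      Visit 19.
    At 26: no right child.
    Visit 26.
  Visit 4.
Visit 1.
Full post-order sequence: 28, 5, 7, 11, 3, 20, 18, 12, 19, 26, 4, 1.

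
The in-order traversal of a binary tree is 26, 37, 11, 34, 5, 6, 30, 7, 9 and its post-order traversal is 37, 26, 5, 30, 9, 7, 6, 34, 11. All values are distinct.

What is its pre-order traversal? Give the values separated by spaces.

The last element of post-order is the root; it splits in-order into left and right subtrees.
Root 11: left subtree has 2 nodes {26, 37}, right has 6 {34, 5, 6, 30, 7, 9}.
  Root 26: left subtree has 0 nodes { }, right has 1 {37}.
  Root 34: left subtree has 0 nodes { }, right has 5 {5, 6, 30, 7, 9}.
    Root 6: left subtree has 1 node {5}, right has 3 {30, 7, 9}.
      Root 7: left subtree has 1 node {30}, right has 1 {9}.

11 26 37 34 6 5 7 30 9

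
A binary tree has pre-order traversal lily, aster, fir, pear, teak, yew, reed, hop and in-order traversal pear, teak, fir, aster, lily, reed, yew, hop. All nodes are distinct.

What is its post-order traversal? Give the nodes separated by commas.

The first element of pre-order is the root; it splits in-order into left and right subtrees.
Root lily: left subtree has 4 nodes {pear, teak, fir, aster}, right has 3 {reed, yew, hop}.
  Root aster: left subtree has 3 nodes {pear, teak, fir}, right has 0 { }.
    Root fir: left subtree has 2 nodes {pear, teak}, right has 0 { }.
      Root pear: left subtree has 0 nodes { }, right has 1 {teak}.
  Root yew: left subtree has 1 node {reed}, right has 1 {hop}.

teak, pear, fir, aster, reed, hop, yew, lily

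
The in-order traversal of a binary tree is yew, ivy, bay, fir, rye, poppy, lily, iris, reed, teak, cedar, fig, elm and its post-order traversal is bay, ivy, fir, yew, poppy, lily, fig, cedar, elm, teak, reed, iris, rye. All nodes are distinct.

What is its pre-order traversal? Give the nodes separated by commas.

rye, yew, fir, ivy, bay, iris, lily, poppy, reed, teak, elm, cedar, fig

The last element of post-order is the root; it splits in-order into left and right subtrees.
Root rye: left subtree has 4 nodes {yew, ivy, bay, fir}, right has 8 {poppy, lily, iris, reed, teak, cedar, fig, elm}.
  Root yew: left subtree has 0 nodes { }, right has 3 {ivy, bay, fir}.
    Root fir: left subtree has 2 nodes {ivy, bay}, right has 0 { }.
      Root ivy: left subtree has 0 nodes { }, right has 1 {bay}.
  Root iris: left subtree has 2 nodes {poppy, lily}, right has 5 {reed, teak, cedar, fig, elm}.
    Root lily: left subtree has 1 node {poppy}, right has 0 { }.
    Root reed: left subtree has 0 nodes { }, right has 4 {teak, cedar, fig, elm}.
      Root teak: left subtree has 0 nodes { }, right has 3 {cedar, fig, elm}.
        Root elm: left subtree has 2 nodes {cedar, fig}, right has 0 { }.
          Root cedar: left subtree has 0 nodes { }, right has 1 {fig}.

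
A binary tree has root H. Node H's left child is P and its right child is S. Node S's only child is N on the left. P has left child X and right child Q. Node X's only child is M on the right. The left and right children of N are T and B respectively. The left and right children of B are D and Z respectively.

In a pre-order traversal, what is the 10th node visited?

Pre-order visits the node, then its left subtree, then its right subtree.
Visit H.
At H: go left to P.
  Visit P.
  At P: go left to X.
    Visit X.
    At X: no left child.
    At X: go right to M.
      M is a leaf — visit M.
  At P: go right to Q.
    Q is a leaf — visit Q.
At H: go right to S.
  Visit S.
  At S: go left to N.
    Visit N.
    At N: go left to T.
      T is a leaf — visit T.
    At N: go right to B.
      Visit B.
      At B: go left to D.
        D is a leaf — visit D.
      At B: go right to Z.
        Z is a leaf — visit Z.
  At S: no right child.
Full pre-order sequence: H, P, X, M, Q, S, N, T, B, D, Z.

D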